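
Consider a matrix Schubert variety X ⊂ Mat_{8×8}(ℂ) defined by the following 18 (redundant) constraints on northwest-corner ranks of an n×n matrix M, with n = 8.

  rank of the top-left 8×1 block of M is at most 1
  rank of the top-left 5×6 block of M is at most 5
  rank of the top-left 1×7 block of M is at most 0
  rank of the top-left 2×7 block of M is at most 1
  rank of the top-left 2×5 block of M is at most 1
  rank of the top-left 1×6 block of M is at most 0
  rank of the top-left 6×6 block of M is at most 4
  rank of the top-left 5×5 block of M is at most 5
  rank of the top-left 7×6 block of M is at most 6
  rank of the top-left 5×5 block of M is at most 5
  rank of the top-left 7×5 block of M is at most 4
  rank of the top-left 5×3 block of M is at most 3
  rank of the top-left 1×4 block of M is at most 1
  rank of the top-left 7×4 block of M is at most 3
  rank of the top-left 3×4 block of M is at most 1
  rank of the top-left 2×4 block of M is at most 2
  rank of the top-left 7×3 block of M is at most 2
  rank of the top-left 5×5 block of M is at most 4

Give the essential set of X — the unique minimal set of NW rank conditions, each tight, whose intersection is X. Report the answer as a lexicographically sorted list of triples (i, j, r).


Propagating the 18 rank bounds to every northwest block:

  R[1]: 0 0 0 0 0 0 0 1
  R[2]: 1 1 1 1 1 1 1 2
  R[3]: 1 1 1 1 2 2 2 3
  R[4]: 1 2 2 2 3 3 3 4
  R[5]: 1 2 2 3 4 4 4 5
  R[6]: 1 2 2 3 4 4 5 6
  R[7]: 1 2 2 3 4 5 6 7
  R[8]: 1 2 3 4 5 6 7 8

reading off 1-entries of Δ²R: w = (8, 1, 5, 2, 4, 7, 6, 3).

|D(w)|=14, |Ess(w)|=4:

[(1, 7, 0), (3, 4, 1), (6, 6, 4), (7, 3, 2)]


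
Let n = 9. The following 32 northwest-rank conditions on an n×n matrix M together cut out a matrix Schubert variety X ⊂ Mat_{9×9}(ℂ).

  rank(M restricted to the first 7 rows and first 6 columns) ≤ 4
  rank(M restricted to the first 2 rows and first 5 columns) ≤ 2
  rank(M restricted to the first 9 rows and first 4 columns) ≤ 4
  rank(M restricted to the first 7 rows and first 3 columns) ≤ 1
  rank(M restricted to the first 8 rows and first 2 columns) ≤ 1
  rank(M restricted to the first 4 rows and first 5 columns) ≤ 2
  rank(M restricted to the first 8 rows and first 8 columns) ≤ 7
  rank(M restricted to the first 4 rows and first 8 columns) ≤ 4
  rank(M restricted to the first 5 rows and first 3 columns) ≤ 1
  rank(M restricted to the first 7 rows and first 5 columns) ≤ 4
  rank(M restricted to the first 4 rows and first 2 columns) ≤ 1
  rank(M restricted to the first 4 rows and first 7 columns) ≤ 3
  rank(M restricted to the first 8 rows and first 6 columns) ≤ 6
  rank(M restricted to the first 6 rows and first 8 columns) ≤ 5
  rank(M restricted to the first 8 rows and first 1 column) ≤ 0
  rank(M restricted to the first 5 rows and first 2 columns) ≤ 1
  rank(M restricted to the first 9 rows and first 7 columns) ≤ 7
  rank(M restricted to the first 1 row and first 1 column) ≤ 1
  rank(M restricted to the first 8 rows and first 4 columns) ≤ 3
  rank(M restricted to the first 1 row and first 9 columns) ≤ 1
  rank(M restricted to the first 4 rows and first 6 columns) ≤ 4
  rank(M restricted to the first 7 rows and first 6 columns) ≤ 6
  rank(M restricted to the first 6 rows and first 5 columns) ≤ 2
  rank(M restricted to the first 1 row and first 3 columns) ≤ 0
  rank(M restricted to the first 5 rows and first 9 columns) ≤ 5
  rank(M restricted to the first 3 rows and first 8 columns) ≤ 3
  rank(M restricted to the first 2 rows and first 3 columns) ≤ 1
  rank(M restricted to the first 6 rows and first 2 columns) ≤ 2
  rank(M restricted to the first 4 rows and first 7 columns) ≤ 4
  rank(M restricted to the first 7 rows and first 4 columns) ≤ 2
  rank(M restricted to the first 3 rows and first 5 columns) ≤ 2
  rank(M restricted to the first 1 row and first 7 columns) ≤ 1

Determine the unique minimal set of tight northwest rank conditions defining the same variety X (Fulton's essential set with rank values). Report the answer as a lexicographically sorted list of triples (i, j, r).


Propagating the 32 rank bounds to every northwest block:

  R[1]: 0  0  0  1  1  1  1  1  1
  R[2]: 0  1  1  2  2  2  2  2  2
  R[3]: 0  1  1  2  2  3  3  3  3
  R[4]: 0  1  1  2  2  3  3  4  4
  R[5]: 0  1  1  2  2  3  4  5  5
  R[6]: 0  1  1  2  2  3  4  5  6
  R[7]: 0  1  1  2  3  4  5  6  7
  R[8]: 0  1  2  3  4  5  6  7  8
  R[9]: 1  2  3  4  5  6  7  8  9

hence w(1..9) = (4, 2, 6, 8, 7, 9, 5, 3, 1).

5 SE-corners of the 20-cell Rothe diagram give Ess(w):

[(1, 3, 0), (4, 7, 3), (6, 5, 2), (7, 3, 1), (8, 1, 0)]


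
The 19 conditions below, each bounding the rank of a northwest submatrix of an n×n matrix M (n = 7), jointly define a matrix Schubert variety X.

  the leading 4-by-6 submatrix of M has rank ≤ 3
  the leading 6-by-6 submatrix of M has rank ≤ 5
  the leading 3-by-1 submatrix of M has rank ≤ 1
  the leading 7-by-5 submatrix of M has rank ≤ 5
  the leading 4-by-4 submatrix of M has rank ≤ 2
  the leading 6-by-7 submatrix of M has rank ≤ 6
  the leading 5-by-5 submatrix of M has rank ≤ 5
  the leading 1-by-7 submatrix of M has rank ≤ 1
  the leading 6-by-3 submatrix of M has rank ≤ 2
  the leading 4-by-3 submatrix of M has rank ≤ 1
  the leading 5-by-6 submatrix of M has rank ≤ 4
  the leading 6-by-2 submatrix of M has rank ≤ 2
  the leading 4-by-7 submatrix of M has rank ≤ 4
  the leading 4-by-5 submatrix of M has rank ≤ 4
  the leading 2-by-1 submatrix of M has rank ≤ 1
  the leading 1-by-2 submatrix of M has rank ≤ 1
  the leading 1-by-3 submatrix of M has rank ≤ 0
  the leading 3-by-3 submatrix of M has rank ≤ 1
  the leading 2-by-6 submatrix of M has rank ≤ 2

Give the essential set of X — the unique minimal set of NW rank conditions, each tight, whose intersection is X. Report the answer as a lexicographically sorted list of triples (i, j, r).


The tightest implied rank at each (i,j), from the 19 conditions:

  row 1: 0  0  0  1  1  1  1
  row 2: 1  1  1  2  2  2  2
  row 3: 1  1  1  2  3  3  3
  row 4: 1  1  1  2  3  3  4
  row 5: 1  2  2  3  4  4  5
  row 6: 1  2  2  3  4  5  6
  row 7: 1  2  3  4  5  6  7

reading off 1-entries of Δ²R: w = (4, 1, 5, 7, 2, 6, 3).

4 SE-corners of the 9-cell Rothe diagram give Ess(w):

[(1, 3, 0), (4, 3, 1), (4, 6, 3), (6, 3, 2)]


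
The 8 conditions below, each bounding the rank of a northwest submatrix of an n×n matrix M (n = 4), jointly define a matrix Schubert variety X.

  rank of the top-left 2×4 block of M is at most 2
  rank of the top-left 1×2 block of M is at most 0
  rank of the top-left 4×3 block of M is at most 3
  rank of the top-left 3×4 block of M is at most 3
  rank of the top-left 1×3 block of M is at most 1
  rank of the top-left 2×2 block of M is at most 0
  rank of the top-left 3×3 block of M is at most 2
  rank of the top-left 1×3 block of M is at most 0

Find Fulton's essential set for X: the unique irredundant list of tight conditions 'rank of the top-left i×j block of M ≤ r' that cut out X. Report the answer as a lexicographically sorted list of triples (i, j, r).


Rank table r_w(4×4) implied by the 8 constraints:

  R[1]: 0 0 0 1
  R[2]: 0 0 1 2
  R[3]: 1 1 2 3
  R[4]: 1 2 3 4

giving w = (4, 3, 1, 2) via Δ²R.

ℓ(w)=5; the 2 essential cells (i,j,r):

[(1, 3, 0), (2, 2, 0)]


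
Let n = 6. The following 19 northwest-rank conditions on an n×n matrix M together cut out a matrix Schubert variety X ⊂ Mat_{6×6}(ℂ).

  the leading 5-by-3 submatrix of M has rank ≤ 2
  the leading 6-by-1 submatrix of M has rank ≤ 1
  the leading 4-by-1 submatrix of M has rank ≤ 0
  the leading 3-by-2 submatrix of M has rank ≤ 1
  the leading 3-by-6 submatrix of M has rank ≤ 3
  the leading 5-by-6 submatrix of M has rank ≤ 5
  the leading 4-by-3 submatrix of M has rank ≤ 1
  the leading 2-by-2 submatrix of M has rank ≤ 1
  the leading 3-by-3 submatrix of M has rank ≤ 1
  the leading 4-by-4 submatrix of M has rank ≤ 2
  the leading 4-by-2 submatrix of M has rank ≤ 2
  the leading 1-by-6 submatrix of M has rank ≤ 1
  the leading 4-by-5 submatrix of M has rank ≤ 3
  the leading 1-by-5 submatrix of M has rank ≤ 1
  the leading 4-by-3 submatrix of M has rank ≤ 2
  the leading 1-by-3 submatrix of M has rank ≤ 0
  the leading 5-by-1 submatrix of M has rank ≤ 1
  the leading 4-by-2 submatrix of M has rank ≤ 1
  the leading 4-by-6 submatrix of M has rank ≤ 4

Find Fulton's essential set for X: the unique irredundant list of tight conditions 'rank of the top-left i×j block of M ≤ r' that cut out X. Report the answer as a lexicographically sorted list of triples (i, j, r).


The tightest implied rank at each (i,j), from the 19 conditions:

  i=1: 0 0 0 1 1 1
  i=2: 0 1 1 2 2 2
  i=3: 0 1 1 2 3 3
  i=4: 0 1 1 2 3 4
  i=5: 1 2 2 3 4 5
  i=6: 1 2 3 4 5 6

reading off 1-entries of Δ²R: w = (4, 2, 5, 6, 1, 3).

3 SE-corners of the 8-cell Rothe diagram give Ess(w):

[(1, 3, 0), (4, 1, 0), (4, 3, 1)]


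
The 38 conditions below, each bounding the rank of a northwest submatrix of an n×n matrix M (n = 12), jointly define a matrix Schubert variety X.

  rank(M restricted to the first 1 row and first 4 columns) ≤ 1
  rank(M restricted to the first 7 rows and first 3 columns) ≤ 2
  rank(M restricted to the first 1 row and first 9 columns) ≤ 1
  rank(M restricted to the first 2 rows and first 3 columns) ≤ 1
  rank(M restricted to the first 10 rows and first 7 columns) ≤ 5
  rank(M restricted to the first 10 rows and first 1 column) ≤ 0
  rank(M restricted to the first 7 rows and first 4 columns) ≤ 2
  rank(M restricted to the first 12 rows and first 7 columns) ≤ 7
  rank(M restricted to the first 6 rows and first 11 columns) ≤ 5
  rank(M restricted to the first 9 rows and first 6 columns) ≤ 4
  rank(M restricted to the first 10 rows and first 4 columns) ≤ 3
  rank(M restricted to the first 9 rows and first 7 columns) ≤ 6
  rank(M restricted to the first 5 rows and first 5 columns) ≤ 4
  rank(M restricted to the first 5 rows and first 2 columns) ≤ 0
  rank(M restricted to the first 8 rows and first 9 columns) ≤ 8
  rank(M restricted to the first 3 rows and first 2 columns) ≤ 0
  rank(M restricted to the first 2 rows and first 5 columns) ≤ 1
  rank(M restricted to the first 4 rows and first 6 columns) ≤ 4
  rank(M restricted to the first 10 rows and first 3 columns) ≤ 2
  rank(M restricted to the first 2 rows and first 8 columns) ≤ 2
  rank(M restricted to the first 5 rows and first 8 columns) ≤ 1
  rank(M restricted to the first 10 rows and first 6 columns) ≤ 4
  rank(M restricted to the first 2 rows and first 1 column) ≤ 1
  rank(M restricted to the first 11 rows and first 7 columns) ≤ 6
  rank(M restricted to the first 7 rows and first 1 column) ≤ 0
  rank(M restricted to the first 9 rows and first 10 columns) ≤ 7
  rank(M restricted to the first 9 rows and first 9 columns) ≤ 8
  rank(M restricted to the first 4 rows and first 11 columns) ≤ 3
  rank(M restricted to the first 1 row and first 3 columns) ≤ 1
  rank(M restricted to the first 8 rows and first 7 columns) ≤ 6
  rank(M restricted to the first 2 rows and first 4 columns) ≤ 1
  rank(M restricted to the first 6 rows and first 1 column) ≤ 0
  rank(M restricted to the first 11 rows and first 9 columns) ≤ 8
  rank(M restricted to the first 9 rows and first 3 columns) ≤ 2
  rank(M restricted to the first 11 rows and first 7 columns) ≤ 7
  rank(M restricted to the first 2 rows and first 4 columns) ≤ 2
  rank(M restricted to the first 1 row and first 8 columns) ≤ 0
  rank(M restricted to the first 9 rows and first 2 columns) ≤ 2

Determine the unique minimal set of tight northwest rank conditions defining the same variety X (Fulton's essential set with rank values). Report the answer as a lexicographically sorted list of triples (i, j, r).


Rank table r_w(12×12) implied by the 38 constraints:

  i=1: 0  0  0  0  0  0  0  0  1  1  1  1
  i=2: 0  0  1  1  1  1  1  1  2  2  2  2
  i=3: 0  0  1  1  1  1  1  1  2  3  3  3
  i=4: 0  0  1  1  1  1  1  1  2  3  3  4
  i=5: 0  0  1  1  1  1  1  1  2  3  4  5
  i=6: 0  1  2  2  2  2  2  2  3  4  5  6
  i=7: 0  1  2  2  3  3  3  3  4  5  6  7
  i=8: 0  1  2  3  4  4  4  4  5  6  7  8
  i=9: 0  1  2  3  4  4  5  5  6  7  8  9
  i=10: 0  1  2  3  4  4  5  6  7  8  9  10
  i=11: 1  2  3  4  5  5  6  7  8  9  10  11
  i=12: 1  2  3  4  5  6  7  8  9  10  11  12

so w = (9, 3, 10, 12, 11, 2, 5, 4, 7, 8, 1, 6).

D(w) has 40 cells with 7 SE-corners; essential set:

[(1, 8, 0), (4, 11, 3), (5, 2, 0), (5, 8, 1), (7, 4, 2), (10, 1, 0), (10, 6, 4)]


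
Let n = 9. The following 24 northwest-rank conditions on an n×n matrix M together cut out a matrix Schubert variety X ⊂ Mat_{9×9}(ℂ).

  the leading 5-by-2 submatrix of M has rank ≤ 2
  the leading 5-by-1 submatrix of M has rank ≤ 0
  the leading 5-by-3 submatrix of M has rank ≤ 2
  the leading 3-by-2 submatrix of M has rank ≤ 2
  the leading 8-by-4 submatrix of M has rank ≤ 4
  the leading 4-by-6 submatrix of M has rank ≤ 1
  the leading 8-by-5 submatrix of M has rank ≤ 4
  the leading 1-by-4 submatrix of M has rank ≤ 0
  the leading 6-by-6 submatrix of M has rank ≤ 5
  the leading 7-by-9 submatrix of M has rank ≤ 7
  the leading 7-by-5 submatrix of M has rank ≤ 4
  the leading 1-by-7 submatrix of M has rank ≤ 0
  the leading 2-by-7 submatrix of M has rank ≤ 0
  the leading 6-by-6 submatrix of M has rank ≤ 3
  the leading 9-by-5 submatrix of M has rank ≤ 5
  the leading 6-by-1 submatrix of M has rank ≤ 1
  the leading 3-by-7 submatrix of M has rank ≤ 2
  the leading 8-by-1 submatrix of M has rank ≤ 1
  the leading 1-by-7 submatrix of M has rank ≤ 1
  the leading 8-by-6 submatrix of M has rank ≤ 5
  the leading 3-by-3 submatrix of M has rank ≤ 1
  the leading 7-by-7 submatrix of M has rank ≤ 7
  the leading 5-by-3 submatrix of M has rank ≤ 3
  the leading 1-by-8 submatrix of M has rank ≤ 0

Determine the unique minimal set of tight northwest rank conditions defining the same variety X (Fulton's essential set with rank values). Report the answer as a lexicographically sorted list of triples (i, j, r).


Reconstructing r_w from the 24 given conditions:

  i=1: 0, 0, 0, 0, 0, 0, 0, 0, 1
  i=2: 0, 0, 0, 0, 0, 0, 0, 1, 2
  i=3: 0, 1, 1, 1, 1, 1, 1, 2, 3
  i=4: 0, 1, 1, 1, 1, 1, 2, 3, 4
  i=5: 0, 1, 2, 2, 2, 2, 3, 4, 5
  i=6: 1, 2, 3, 3, 3, 3, 4, 5, 6
  i=7: 1, 2, 3, 4, 4, 4, 5, 6, 7
  i=8: 1, 2, 3, 4, 4, 5, 6, 7, 8
  i=9: 1, 2, 3, 4, 5, 6, 7, 8, 9

so w = (9, 8, 2, 7, 3, 1, 4, 6, 5).

Fulton essential set (5 of the 23 Rothe cells):

[(1, 8, 0), (2, 7, 0), (4, 6, 1), (5, 1, 0), (8, 5, 4)]


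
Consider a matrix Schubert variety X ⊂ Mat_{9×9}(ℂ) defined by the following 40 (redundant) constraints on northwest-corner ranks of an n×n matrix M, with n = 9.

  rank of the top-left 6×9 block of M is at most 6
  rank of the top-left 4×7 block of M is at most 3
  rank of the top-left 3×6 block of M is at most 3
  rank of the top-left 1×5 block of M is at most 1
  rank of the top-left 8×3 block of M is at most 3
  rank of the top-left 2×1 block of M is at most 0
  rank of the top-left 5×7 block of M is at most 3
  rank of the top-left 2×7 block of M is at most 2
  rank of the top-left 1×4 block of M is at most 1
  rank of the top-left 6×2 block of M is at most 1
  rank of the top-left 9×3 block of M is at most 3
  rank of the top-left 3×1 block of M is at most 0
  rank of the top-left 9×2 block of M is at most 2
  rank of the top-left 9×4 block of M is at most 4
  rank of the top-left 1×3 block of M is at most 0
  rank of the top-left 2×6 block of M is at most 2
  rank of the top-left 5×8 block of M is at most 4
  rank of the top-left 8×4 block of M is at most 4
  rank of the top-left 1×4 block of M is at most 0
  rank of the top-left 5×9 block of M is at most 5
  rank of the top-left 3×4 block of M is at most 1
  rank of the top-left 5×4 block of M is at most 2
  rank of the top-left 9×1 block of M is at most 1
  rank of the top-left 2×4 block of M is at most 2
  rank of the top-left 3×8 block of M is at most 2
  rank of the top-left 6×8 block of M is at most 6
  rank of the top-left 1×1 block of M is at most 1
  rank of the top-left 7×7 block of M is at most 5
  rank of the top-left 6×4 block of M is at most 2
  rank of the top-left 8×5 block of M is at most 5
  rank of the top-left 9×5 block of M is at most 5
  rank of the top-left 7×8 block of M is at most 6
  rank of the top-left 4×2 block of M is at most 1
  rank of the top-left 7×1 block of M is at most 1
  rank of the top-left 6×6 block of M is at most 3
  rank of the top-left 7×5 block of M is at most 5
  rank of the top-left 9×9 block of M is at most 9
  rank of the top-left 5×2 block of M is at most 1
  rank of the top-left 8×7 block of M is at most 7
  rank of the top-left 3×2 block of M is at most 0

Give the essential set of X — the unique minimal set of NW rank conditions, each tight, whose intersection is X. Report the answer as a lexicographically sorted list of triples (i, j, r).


Rank table r_w(9×9) implied by the 40 constraints:

  R[1]: 0 0 0 0 1 1 1 1 1
  R[2]: 0 0 1 1 2 2 2 2 2
  R[3]: 0 0 1 1 2 2 2 2 3
  R[4]: 1 1 2 2 3 3 3 3 4
  R[5]: 1 1 2 2 3 3 3 4 5
  R[6]: 1 1 2 2 3 3 4 5 6
  R[7]: 1 2 3 3 4 4 5 6 7
  R[8]: 1 2 3 4 5 5 6 7 8
  R[9]: 1 2 3 4 5 6 7 8 9

so w = (5, 3, 9, 1, 8, 7, 2, 4, 6).

|D(w)|=19, |Ess(w)|=8:

[(1, 4, 0), (3, 2, 0), (3, 4, 1), (3, 8, 2), (5, 7, 3), (6, 2, 1), (6, 4, 2), (6, 6, 3)]


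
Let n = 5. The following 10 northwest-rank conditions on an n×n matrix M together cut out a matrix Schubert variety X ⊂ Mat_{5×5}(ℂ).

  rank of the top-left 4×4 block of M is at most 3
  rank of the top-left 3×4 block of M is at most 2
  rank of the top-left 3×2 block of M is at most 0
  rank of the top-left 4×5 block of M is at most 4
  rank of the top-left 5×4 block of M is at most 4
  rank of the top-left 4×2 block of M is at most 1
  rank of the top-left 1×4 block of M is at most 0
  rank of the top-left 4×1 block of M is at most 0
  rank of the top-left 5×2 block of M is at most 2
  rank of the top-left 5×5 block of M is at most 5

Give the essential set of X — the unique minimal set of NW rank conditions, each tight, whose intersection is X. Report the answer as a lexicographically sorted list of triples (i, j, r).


Recovering R(i,j) via the rank-extension bound from the 10 conditions:

  0, 0, 0, 0, 1
  0, 0, 1, 1, 2
  0, 0, 1, 2, 3
  0, 1, 2, 3, 4
  1, 2, 3, 4, 5

reading off 1-entries of Δ²R: w = (5, 3, 4, 2, 1).

|D(w)|=9, |Ess(w)|=3:

[(1, 4, 0), (3, 2, 0), (4, 1, 0)]


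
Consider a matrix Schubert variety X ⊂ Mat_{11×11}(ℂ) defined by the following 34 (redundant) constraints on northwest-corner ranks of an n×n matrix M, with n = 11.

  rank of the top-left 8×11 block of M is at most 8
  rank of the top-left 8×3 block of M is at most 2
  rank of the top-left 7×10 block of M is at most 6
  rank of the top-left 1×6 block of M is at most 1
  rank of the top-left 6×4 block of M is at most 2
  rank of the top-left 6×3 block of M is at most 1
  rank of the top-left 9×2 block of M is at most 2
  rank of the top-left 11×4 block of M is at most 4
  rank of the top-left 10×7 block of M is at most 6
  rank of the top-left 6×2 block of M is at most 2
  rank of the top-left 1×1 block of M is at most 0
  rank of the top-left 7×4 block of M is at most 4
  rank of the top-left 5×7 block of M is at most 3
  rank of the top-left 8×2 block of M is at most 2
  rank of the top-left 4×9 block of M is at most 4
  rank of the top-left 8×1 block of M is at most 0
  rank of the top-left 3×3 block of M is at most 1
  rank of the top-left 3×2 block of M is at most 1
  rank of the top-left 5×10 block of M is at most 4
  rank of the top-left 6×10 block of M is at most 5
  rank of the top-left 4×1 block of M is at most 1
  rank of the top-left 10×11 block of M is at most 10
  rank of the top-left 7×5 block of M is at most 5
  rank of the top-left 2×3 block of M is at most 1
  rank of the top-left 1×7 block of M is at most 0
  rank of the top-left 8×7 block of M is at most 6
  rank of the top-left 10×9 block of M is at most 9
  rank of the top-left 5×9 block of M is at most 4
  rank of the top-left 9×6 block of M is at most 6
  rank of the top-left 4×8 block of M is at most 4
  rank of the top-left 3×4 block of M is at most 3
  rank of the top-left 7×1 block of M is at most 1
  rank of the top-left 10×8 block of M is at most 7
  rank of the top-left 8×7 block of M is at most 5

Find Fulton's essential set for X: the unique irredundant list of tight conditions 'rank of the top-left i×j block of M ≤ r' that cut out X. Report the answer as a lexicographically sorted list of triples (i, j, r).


Computing R[i][j] = min implied NW-rank bound (n=11, 34 conditions):

  i=1: 0  0  0  0  0  0  0  1  1  1  1
  i=2: 0  1  1  1  1  1  1  2  2  2  2
  i=3: 0  1  1  2  2  2  2  3  3  3  3
  i=4: 0  1  1  2  3  3  3  4  4  4  4
  i=5: 0  1  1  2  3  3  3  4  4  4  5
  i=6: 0  1  1  2  3  4  4  5  5  5  6
  i=7: 0  1  2  3  4  5  5  6  6  6  7
  i=8: 0  1  2  3  4  5  5  6  7  7  8
  i=9: 1  2  3  4  5  6  6  7  8  8  9
  i=10: 1  2  3  4  5  6  6  7  8  9  10
  i=11: 1  2  3  4  5  6  7  8  9  10  11

hence w(1..11) = (8, 2, 4, 5, 11, 6, 3, 9, 1, 10, 7).

ℓ(w)=24; the 7 essential cells (i,j,r):

[(1, 7, 0), (5, 7, 3), (5, 10, 4), (6, 3, 1), (8, 1, 0), (8, 7, 5), (10, 7, 6)]


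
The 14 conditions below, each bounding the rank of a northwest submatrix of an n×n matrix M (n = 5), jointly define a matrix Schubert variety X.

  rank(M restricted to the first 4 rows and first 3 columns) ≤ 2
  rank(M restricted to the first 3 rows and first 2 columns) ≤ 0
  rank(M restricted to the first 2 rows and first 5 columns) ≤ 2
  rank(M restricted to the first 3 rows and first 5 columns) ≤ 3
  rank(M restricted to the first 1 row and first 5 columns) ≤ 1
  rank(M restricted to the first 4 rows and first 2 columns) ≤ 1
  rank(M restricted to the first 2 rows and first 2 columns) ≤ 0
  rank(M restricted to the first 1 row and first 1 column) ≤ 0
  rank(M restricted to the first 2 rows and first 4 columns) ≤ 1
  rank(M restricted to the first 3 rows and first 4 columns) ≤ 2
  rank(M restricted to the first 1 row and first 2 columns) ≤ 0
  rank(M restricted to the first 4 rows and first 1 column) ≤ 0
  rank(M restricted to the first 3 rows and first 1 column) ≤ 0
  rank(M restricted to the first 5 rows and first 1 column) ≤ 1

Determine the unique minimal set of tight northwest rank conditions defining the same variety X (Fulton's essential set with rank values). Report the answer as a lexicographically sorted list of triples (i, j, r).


The tightest implied rank at each (i,j), from the 14 conditions:

  0 0 1 1 1
  0 0 1 1 2
  0 0 1 2 3
  0 1 2 3 4
  1 2 3 4 5

reading off 1-entries of Δ²R: w = (3, 5, 4, 2, 1).

|D(w)|=8, |Ess(w)|=3:

[(2, 4, 1), (3, 2, 0), (4, 1, 0)]


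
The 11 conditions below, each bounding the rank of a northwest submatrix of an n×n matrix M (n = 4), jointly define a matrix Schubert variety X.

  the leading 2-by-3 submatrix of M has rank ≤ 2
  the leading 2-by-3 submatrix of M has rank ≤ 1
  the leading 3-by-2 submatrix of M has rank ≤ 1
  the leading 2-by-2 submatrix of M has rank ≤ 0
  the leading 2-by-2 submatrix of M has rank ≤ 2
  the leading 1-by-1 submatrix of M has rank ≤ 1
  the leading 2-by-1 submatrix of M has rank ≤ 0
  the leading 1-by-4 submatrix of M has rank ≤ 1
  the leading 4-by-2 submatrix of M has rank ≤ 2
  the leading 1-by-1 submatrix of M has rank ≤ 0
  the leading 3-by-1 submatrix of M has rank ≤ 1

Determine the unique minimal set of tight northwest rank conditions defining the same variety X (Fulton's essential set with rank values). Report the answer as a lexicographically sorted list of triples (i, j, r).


The tightest implied rank at each (i,j), from the 11 conditions:

  R[1]: 0 | 0 | 1 | 1
  R[2]: 0 | 0 | 1 | 2
  R[3]: 1 | 1 | 2 | 3
  R[4]: 1 | 2 | 3 | 4

second differences of R give the permutation w = (3, 4, 1, 2).

|D(w)|=4, |Ess(w)|=1:

[(2, 2, 0)]


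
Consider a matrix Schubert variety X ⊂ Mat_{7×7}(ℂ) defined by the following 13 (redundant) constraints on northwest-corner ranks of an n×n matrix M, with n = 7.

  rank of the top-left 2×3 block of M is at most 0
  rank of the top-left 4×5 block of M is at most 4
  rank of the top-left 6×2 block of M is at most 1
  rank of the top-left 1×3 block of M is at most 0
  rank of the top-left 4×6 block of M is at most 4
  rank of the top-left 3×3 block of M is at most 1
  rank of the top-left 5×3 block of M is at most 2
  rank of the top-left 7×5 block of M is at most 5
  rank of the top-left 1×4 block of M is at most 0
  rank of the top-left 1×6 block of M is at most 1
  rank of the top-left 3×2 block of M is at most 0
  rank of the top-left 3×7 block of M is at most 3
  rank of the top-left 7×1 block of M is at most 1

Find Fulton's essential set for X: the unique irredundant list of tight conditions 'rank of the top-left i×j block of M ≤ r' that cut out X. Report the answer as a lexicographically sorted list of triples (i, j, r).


Computing R[i][j] = min implied NW-rank bound (n=7, 13 conditions):

  row 1: 0, 0, 0, 0, 1, 1, 1
  row 2: 0, 0, 0, 1, 2, 2, 2
  row 3: 0, 0, 1, 2, 3, 3, 3
  row 4: 1, 1, 2, 3, 4, 4, 4
  row 5: 1, 1, 2, 3, 4, 5, 5
  row 6: 1, 1, 2, 3, 4, 5, 6
  row 7: 1, 2, 3, 4, 5, 6, 7

hence w(1..7) = (5, 4, 3, 1, 6, 7, 2).

D(w) has 11 cells with 4 SE-corners; essential set:

[(1, 4, 0), (2, 3, 0), (3, 2, 0), (6, 2, 1)]


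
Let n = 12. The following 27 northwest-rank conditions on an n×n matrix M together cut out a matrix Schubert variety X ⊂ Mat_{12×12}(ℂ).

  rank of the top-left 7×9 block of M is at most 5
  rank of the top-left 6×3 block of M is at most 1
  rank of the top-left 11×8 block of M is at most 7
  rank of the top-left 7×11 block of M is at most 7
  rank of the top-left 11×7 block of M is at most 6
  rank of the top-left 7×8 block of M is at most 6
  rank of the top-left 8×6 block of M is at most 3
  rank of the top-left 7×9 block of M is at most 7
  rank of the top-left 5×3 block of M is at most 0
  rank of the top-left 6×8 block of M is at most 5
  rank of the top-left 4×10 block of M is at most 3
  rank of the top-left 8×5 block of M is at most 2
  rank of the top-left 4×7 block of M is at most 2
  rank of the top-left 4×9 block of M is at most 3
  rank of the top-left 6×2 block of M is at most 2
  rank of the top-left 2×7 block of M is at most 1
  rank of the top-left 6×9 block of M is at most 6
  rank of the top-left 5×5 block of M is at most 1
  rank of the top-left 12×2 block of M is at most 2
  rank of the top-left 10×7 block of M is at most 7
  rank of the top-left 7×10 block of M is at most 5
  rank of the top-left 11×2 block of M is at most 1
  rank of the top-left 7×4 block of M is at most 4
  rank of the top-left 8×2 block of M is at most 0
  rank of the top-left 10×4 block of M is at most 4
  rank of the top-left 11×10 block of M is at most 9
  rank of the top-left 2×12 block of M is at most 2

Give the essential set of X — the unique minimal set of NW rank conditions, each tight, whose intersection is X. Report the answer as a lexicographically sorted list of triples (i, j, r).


Reconstructing r_w from the 27 given conditions:

  0 | 0 | 0 | 1 | 1 | 1 | 1 | 1 | 1 | 1 | 1 | 1
  0 | 0 | 0 | 1 | 1 | 1 | 1 | 2 | 2 | 2 | 2 | 2
  0 | 0 | 0 | 1 | 1 | 2 | 2 | 3 | 3 | 3 | 3 | 3
  0 | 0 | 0 | 1 | 1 | 2 | 2 | 3 | 3 | 3 | 4 | 4
  0 | 0 | 0 | 1 | 1 | 2 | 3 | 4 | 4 | 4 | 5 | 5
  0 | 0 | 1 | 2 | 2 | 3 | 4 | 5 | 5 | 5 | 6 | 6
  0 | 0 | 1 | 2 | 2 | 3 | 4 | 5 | 5 | 5 | 6 | 7
  0 | 0 | 1 | 2 | 2 | 3 | 4 | 5 | 6 | 6 | 7 | 8
  1 | 1 | 2 | 3 | 3 | 4 | 5 | 6 | 7 | 7 | 8 | 9
  1 | 1 | 2 | 3 | 4 | 5 | 6 | 7 | 8 | 8 | 9 | 10
  1 | 1 | 2 | 3 | 4 | 5 | 6 | 7 | 8 | 9 | 10 | 11
  1 | 2 | 3 | 4 | 5 | 6 | 7 | 8 | 9 | 10 | 11 | 12

reading off 1-entries of Δ²R: w = (4, 8, 6, 11, 7, 3, 12, 9, 1, 5, 10, 2).

Rothe diagram D(w) (36 cells), 9 SE-corners (essential conditions):

[(2, 7, 1), (4, 7, 2), (4, 10, 3), (5, 3, 0), (5, 5, 1), (7, 10, 5), (8, 2, 0), (8, 5, 2), (11, 2, 1)]


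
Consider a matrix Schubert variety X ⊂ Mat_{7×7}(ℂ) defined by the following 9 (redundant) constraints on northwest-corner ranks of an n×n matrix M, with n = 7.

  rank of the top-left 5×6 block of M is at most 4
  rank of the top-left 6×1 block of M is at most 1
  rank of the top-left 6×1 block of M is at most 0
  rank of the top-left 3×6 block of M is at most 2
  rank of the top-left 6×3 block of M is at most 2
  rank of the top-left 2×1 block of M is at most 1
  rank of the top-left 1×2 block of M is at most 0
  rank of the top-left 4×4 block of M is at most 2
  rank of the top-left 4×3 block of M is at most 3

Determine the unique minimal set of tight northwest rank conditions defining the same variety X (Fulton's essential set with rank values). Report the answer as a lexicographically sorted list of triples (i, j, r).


Rank table r_w(7×7) implied by the 9 constraints:

  i=1: 0 0 1 1 1 1 1
  i=2: 0 1 2 2 2 2 2
  i=3: 0 1 2 2 2 2 3
  i=4: 0 1 2 2 3 3 4
  i=5: 0 1 2 3 4 4 5
  i=6: 0 1 2 3 4 5 6
  i=7: 1 2 3 4 5 6 7

reading off 1-entries of Δ²R: w = (3, 2, 7, 5, 4, 6, 1).

4 SE-corners of the 11-cell Rothe diagram give Ess(w):

[(1, 2, 0), (3, 6, 2), (4, 4, 2), (6, 1, 0)]


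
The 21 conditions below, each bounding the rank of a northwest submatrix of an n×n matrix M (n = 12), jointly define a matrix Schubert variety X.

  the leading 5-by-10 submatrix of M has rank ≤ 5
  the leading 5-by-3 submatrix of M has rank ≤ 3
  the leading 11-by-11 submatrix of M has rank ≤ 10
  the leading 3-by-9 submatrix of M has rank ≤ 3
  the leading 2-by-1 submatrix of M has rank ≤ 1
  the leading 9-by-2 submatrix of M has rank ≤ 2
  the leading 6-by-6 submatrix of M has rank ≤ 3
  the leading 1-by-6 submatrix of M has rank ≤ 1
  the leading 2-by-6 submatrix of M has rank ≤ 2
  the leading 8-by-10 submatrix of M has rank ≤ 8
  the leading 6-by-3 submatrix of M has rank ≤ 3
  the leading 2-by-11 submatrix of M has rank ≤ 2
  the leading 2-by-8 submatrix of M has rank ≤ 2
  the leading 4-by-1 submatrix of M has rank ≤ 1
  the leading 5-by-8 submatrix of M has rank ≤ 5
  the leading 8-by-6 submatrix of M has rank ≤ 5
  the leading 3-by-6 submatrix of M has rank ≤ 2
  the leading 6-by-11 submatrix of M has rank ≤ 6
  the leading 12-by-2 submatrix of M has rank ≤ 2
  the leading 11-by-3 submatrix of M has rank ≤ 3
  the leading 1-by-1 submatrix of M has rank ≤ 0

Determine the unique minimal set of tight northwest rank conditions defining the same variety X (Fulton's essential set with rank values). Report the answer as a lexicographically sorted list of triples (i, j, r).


The tightest implied rank at each (i,j), from the 21 conditions:

  i=1: 0  1  1  1  1  1  1  1  1  1  1  1
  i=2: 1  2  2  2  2  2  2  2  2  2  2  2
  i=3: 1  2  2  2  2  2  3  3  3  3  3  3
  i=4: 1  2  3  3  3  3  4  4  4  4  4  4
  i=5: 1  2  3  3  3  3  4  5  5  5  5  5
  i=6: 1  2  3  3  3  3  4  5  6  6  6  6
  i=7: 1  2  3  4  4  4  5  6  7  7  7  7
  i=8: 1  2  3  4  5  5  6  7  8  8  8  8
  i=9: 1  2  3  4  5  6  7  8  9  9  9  9
  i=10: 1  2  3  4  5  6  7  8  9  10  10  10
  i=11: 1  2  3  4  5  6  7  8  9  10  10  11
  i=12: 1  2  3  4  5  6  7  8  9  10  11  12

the unique w with this rank table is (2, 1, 7, 3, 8, 9, 4, 5, 6, 10, 12, 11).

ℓ(w)=12; the 4 essential cells (i,j,r):

[(1, 1, 0), (3, 6, 2), (6, 6, 3), (11, 11, 10)]


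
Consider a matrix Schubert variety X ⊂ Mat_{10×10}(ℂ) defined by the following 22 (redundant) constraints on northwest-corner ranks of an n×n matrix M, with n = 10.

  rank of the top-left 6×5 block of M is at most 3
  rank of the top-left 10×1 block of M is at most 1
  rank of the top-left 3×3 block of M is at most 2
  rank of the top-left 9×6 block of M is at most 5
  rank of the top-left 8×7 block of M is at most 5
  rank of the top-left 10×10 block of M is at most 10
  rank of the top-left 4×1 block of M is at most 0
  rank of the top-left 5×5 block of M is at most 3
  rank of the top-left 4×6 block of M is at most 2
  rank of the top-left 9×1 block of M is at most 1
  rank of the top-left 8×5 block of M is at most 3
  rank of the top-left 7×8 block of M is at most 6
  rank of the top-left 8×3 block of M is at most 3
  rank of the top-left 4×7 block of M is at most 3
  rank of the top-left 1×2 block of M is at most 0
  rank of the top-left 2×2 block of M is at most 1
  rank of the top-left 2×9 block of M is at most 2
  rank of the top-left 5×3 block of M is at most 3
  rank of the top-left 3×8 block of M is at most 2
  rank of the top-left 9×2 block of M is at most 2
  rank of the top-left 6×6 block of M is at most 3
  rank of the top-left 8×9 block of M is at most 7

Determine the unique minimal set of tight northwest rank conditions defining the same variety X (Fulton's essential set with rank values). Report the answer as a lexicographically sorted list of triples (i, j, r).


Propagating the 22 rank bounds to every northwest block:

  i=1: 0, 0, 1, 1, 1, 1, 1, 1, 1, 1
  i=2: 0, 1, 2, 2, 2, 2, 2, 2, 2, 2
  i=3: 0, 1, 2, 2, 2, 2, 2, 2, 3, 3
  i=4: 0, 1, 2, 2, 2, 2, 3, 3, 4, 4
  i=5: 1, 2, 3, 3, 3, 3, 4, 4, 5, 5
  i=6: 1, 2, 3, 3, 3, 3, 4, 5, 6, 6
  i=7: 1, 2, 3, 3, 3, 4, 5, 6, 7, 7
  i=8: 1, 2, 3, 3, 3, 4, 5, 6, 7, 8
  i=9: 1, 2, 3, 4, 4, 5, 6, 7, 8, 9
  i=10: 1, 2, 3, 4, 5, 6, 7, 8, 9, 10

the unique w with this rank table is (3, 2, 9, 7, 1, 8, 6, 10, 4, 5).

Rothe diagram D(w) (20 cells), 6 SE-corners (essential conditions):

[(1, 2, 0), (3, 8, 2), (4, 1, 0), (4, 6, 2), (6, 6, 3), (8, 5, 3)]


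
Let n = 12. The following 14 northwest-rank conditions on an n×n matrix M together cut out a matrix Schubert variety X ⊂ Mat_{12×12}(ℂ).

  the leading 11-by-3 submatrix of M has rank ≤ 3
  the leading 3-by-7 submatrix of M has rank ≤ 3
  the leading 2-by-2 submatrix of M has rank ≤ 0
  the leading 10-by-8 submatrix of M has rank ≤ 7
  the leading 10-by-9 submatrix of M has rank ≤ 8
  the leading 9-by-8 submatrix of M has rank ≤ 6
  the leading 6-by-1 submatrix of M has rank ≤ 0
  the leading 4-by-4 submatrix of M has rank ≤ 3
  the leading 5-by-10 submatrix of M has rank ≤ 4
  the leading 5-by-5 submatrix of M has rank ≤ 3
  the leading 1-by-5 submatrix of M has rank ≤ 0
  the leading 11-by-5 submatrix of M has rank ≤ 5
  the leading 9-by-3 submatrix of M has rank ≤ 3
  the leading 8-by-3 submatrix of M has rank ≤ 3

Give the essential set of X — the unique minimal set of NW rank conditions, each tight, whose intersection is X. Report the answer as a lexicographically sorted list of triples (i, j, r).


Rank table r_w(12×12) implied by the 14 constraints:

  i=1: 0 | 0 | 0 | 0 | 0 | 1 | 1 | 1 | 1 | 1 | 1 | 1
  i=2: 0 | 0 | 1 | 1 | 1 | 2 | 2 | 2 | 2 | 2 | 2 | 2
  i=3: 0 | 1 | 2 | 2 | 2 | 3 | 3 | 3 | 3 | 3 | 3 | 3
  i=4: 0 | 1 | 2 | 3 | 3 | 4 | 4 | 4 | 4 | 4 | 4 | 4
  i=5: 0 | 1 | 2 | 3 | 3 | 4 | 4 | 4 | 4 | 4 | 5 | 5
  i=6: 0 | 1 | 2 | 3 | 4 | 5 | 5 | 5 | 5 | 5 | 6 | 6
  i=7: 1 | 2 | 3 | 4 | 5 | 6 | 6 | 6 | 6 | 6 | 7 | 7
  i=8: 1 | 2 | 3 | 4 | 5 | 6 | 6 | 6 | 7 | 7 | 8 | 8
  i=9: 1 | 2 | 3 | 4 | 5 | 6 | 6 | 6 | 7 | 8 | 9 | 9
  i=10: 1 | 2 | 3 | 4 | 5 | 6 | 7 | 7 | 8 | 9 | 10 | 10
  i=11: 1 | 2 | 3 | 4 | 5 | 6 | 7 | 8 | 9 | 10 | 11 | 11
  i=12: 1 | 2 | 3 | 4 | 5 | 6 | 7 | 8 | 9 | 10 | 11 | 12

reading off 1-entries of Δ²R: w = (6, 3, 2, 4, 11, 5, 1, 9, 10, 7, 8, 12).

D(w) has 20 cells with 6 SE-corners; essential set:

[(1, 5, 0), (2, 2, 0), (5, 5, 3), (5, 10, 4), (6, 1, 0), (9, 8, 6)]


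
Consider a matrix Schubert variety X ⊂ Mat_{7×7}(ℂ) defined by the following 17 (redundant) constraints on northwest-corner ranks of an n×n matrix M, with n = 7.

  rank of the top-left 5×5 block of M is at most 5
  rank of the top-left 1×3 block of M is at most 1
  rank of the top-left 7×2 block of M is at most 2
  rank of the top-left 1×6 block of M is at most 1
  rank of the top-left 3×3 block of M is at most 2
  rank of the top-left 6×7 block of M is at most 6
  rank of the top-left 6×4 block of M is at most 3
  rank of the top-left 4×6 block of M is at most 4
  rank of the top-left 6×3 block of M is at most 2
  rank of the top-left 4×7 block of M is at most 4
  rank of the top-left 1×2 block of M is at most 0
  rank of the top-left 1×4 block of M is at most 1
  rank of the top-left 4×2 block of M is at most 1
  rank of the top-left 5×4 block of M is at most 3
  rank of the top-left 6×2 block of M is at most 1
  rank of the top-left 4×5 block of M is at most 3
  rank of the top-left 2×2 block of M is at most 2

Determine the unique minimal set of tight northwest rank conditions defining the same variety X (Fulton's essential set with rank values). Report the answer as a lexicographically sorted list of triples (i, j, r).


Propagating the 17 rank bounds to every northwest block:

  R[1]: 0 | 0 | 1 | 1 | 1 | 1 | 1
  R[2]: 1 | 1 | 2 | 2 | 2 | 2 | 2
  R[3]: 1 | 1 | 2 | 3 | 3 | 3 | 3
  R[4]: 1 | 1 | 2 | 3 | 3 | 4 | 4
  R[5]: 1 | 1 | 2 | 3 | 4 | 5 | 5
  R[6]: 1 | 1 | 2 | 3 | 4 | 5 | 6
  R[7]: 1 | 2 | 3 | 4 | 5 | 6 | 7

second differences of R give the permutation w = (3, 1, 4, 6, 5, 7, 2).

ℓ(w)=7; the 3 essential cells (i,j,r):

[(1, 2, 0), (4, 5, 3), (6, 2, 1)]


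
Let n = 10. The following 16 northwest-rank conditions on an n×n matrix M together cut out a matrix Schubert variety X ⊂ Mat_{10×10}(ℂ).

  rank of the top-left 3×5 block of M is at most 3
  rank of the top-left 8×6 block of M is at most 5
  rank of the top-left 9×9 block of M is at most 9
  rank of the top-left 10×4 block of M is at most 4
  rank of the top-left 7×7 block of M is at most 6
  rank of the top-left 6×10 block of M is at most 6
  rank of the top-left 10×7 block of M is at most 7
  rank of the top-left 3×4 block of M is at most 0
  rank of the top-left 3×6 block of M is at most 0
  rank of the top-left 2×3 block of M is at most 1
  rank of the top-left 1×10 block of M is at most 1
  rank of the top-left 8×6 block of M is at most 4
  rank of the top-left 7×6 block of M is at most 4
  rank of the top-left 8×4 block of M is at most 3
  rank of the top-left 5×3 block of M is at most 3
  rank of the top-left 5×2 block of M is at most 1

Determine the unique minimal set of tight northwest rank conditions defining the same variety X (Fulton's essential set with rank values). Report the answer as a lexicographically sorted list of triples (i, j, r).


Propagating the 16 rank bounds to every northwest block:

  0  0  0  0  0  0  1  1  1  1
  0  0  0  0  0  0  1  2  2  2
  0  0  0  0  0  0  1  2  3  3
  1  1  1  1  1  1  2  3  4  4
  1  1  2  2  2  2  3  4  5  5
  1  2  3  3  3  3  4  5  6  6
  1  2  3  3  4  4  5  6  7  7
  1  2  3  3  4  4  5  6  7  8
  1  2  3  4  5  5  6  7  8  9
  1  2  3  4  5  6  7  8  9  10

reading off 1-entries of Δ²R: w = (7, 8, 9, 1, 3, 2, 5, 10, 4, 6).

4 SE-corners of the 22-cell Rothe diagram give Ess(w):

[(3, 6, 0), (5, 2, 1), (8, 4, 3), (8, 6, 4)]


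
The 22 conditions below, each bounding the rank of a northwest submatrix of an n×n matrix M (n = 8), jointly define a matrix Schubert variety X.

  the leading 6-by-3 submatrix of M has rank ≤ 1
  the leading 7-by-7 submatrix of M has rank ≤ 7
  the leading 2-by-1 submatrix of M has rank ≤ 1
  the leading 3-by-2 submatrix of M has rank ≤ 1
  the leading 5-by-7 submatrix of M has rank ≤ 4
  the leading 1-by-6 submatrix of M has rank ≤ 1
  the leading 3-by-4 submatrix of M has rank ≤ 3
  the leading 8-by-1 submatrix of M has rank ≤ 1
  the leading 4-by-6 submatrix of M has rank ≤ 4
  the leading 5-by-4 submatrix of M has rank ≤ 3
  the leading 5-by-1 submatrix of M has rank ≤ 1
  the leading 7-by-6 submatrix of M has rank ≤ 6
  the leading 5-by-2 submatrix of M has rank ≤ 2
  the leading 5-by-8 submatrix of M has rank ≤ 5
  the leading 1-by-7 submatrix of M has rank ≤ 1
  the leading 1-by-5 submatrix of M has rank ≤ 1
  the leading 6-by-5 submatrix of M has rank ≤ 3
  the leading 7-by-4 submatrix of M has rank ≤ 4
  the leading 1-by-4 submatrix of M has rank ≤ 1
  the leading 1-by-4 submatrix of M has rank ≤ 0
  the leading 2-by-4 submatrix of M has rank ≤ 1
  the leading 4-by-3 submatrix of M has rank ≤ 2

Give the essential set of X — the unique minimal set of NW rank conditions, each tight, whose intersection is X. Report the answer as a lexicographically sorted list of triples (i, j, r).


Reconstructing r_w from the 22 given conditions:

  row 1: 0 | 0 | 0 | 0 | 1 | 1 | 1 | 1
  row 2: 1 | 1 | 1 | 1 | 2 | 2 | 2 | 2
  row 3: 1 | 1 | 1 | 2 | 3 | 3 | 3 | 3
  row 4: 1 | 1 | 1 | 2 | 3 | 4 | 4 | 4
  row 5: 1 | 1 | 1 | 2 | 3 | 4 | 4 | 5
  row 6: 1 | 1 | 1 | 2 | 3 | 4 | 5 | 6
  row 7: 1 | 2 | 2 | 3 | 4 | 5 | 6 | 7
  row 8: 1 | 2 | 3 | 4 | 5 | 6 | 7 | 8

the unique w with this rank table is (5, 1, 4, 6, 8, 7, 2, 3).

ℓ(w)=13; the 3 essential cells (i,j,r):

[(1, 4, 0), (5, 7, 4), (6, 3, 1)]
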